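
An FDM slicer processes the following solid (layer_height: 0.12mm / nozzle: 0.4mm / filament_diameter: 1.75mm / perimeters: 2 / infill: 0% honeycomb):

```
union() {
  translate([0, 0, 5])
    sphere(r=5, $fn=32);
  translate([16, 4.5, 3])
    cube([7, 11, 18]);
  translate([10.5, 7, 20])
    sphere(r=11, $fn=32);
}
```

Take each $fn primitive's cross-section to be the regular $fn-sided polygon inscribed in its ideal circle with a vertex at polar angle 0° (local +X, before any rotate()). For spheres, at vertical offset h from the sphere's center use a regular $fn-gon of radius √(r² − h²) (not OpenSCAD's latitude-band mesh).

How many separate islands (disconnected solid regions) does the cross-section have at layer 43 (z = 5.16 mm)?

At z = 5.16 mm: the sphere: section is a regular 32-gon, circumradius = √(r²−h²) = √(5²−0.16²) = 4.997; the cube at (16, 4.5) is present — its section is the full 7×11 rectangle; the sphere at (10.5, 7) does not reach this height (|z−center|=14.840 > r=11); Merging all regions: the 2 present regions are separate (no shared area or edge), so areas and boundary lengths simply add and each stays a separate island — 2 connected regions. Overall, the cross-section has 2 separate islands. Island count = 2.

2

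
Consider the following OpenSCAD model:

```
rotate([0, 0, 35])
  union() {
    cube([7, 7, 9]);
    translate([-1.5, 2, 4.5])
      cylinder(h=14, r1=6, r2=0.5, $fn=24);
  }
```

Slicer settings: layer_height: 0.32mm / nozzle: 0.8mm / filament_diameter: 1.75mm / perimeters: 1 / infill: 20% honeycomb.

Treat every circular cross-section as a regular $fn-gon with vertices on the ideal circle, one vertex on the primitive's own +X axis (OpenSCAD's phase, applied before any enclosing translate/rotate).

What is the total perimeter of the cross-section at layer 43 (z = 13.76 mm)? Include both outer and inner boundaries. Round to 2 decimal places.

At z = 13.76 mm: the cube does not reach this height (z outside [0, 9]); the cone at (-1.5, 2): at t=0.661 of its height the radius interpolates to r₁+(r₂−r₁)t = 2.362, giving a regular 24-gon of that circumradius (perimeter = 2·24·2.362·sin(180°/24) = 14.80 mm); Combining (union): only the cone at (-1.5, 2) is present, so the union is just that shape — boundary = 14.80 mm; (rotated 35° about Z; rotation is an isometry so areas/perimeters/island counts are preserved). Overall, the cross-section is a single solid region. Total boundary length (outer) = 14.80 mm.

14.80 mm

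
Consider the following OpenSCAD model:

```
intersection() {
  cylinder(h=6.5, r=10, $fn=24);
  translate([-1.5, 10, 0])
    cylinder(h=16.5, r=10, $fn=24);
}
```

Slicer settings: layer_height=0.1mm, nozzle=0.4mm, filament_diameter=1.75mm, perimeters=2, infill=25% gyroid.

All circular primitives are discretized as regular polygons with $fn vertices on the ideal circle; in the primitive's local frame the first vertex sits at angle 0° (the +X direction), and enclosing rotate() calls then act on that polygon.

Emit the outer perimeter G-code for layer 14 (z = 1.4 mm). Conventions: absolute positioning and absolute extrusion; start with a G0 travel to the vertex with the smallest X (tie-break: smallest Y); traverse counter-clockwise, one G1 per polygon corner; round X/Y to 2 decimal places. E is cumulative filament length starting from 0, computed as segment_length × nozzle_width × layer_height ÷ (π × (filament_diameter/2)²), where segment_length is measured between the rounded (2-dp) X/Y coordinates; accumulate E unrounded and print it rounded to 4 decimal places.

At z = 1.4 mm: the r=10 cylinder contributes a regular 24-gon of circumradius 10; the cylinder at (-1.5, 10): section is a regular 24-gon, circumradius r=10; Keeping only the common overlap: the r=10 cylinder at (-1.5, 10) partially overlaps the r=10 cylinder; clipping to the common part keeps 118.55 mm² — 1 connected region. The outline is a single polygon with 18 vertices. Extrusion per mm of travel: 0.4 × 0.1 / (π × 0.875²) = 0.016630. Accumulating E over each segment gives final E = 0.6872.

G0 X-9.19 Y3.73 Z1.40
G1 X-8.57 Y2.93 E0.0168
G1 X-6.50 Y1.34 E0.0602
G1 X-4.09 Y0.34 E0.1036
G1 X-1.50 Y0.00 E0.1471
G1 X1.09 Y0.34 E0.1905
G1 X3.50 Y1.34 E0.2339
G1 X5.57 Y2.93 E0.2773
G1 X7.16 Y5.00 E0.3207
G1 X7.69 Y6.27 E0.3436
G1 X7.07 Y7.07 E0.3604
G1 X5.00 Y8.66 E0.4038
G1 X2.59 Y9.66 E0.4472
G1 X0.00 Y10.00 E0.4907
G1 X-2.59 Y9.66 E0.5341
G1 X-5.00 Y8.66 E0.5775
G1 X-7.07 Y7.07 E0.6209
G1 X-8.66 Y5.00 E0.6643
G1 X-9.19 Y3.73 E0.6872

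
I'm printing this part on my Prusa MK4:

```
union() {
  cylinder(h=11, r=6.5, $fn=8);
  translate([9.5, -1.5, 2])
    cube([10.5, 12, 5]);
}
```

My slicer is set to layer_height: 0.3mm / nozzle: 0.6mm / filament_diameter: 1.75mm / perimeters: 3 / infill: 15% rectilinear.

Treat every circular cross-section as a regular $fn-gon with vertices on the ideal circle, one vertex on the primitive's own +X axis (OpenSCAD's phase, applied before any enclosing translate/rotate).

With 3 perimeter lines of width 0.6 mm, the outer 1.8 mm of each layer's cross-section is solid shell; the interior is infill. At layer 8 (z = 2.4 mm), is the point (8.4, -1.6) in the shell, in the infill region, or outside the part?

At z = 2.4 mm: the r=6.5 cylinder contributes a regular 8-gon of circumradius 6.5; the cube at (9.5, -1.5) (footprint 10.5×12) is included at this height; Taking the union: the 2 present regions are separate (no shared area or edge), so areas and boundary lengths simply add and each stays a separate island — 2 connected regions. Overall, the cross-section has 2 separate islands. The nearest boundary edge runs (20.00, -1.50)→(9.50, -1.50); distance from the point to it = 1.10 mm. The point is not inside any of the regions above, so it lies outside the cross-section (1.10 mm from the nearest boundary).

outside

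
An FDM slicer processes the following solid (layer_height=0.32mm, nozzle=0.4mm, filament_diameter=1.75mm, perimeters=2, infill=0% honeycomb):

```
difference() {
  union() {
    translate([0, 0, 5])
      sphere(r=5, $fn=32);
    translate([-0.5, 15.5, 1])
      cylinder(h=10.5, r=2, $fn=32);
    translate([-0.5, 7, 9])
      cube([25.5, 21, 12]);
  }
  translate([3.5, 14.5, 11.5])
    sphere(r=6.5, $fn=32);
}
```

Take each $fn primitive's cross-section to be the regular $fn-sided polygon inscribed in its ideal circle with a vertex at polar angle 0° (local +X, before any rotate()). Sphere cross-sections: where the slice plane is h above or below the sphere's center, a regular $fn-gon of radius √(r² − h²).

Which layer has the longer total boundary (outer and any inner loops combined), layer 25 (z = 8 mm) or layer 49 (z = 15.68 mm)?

layer 49 (z = 15.68 mm)

Layer 25 (z = 8): the sphere: section is a regular 32-gon, circumradius = √(r²−h²) = √(5²−3²) = 4.000 (perimeter = 2·32·4.000·sin(180°/32) = 25.09 mm); the r=2 cylinder at (-0.5, 15.5) gives a regular 32-gon of circumradius 2 (constant along its height) (perimeter = 2·32·2.000·sin(180°/32) = 12.55 mm); the cube at (-0.5, 7) does not reach this height (z outside [9, 21]); Merging all regions: the 2 present regions are separate (no shared area or edge), so areas and boundary lengths simply add and each stays a separate island — boundary = 37.64 mm; the sphere at (3.5, 14.5): section is a regular 32-gon, circumradius = √(r²−h²) = √(6.5²−3.5²) = 5.477 (perimeter = 2·32·5.477·sin(180°/32) = 34.36 mm); After the difference (first − rest): starting from that combined region, the r=6.5 sphere at (3.5, 14.5) partially overlaps it — only the 10.90 mm² overlap (of its 93.64 mm²) is removed, clipping the outline — boundary = 32.54 mm. So its perimeter = 32.54 mm. Layer 49 (z = 15.68): the sphere is absent (|z−center|=10.680 > r=5); the cylinder at (-0.5, 15.5) is not intersected at this z (z outside [1, 11.5]); the 25.5×21 cube at (-0.5, 7) contributes its full rectangle (perimeter 93.00 mm); Merging all regions: only the 25.5×21 cube at (-0.5, 7) is present, so the union is just that shape — boundary = 93.00 mm; the sphere at (3.5, 14.5): section is a regular 32-gon, circumradius = √(r²−h²) = √(6.5²−4.18²) = 4.978 (perimeter = 2·32·4.978·sin(180°/32) = 31.23 mm); After the difference (first − rest): starting from the result so far, the r=6.5 sphere at (3.5, 14.5) partially overlaps it — only the 73.49 mm² overlap (of its 77.34 mm²) is removed, clipping the outline — boundary = 112.06 mm. So its perimeter = 112.06 mm. Layer 49 is larger (112.06 vs 32.54 mm).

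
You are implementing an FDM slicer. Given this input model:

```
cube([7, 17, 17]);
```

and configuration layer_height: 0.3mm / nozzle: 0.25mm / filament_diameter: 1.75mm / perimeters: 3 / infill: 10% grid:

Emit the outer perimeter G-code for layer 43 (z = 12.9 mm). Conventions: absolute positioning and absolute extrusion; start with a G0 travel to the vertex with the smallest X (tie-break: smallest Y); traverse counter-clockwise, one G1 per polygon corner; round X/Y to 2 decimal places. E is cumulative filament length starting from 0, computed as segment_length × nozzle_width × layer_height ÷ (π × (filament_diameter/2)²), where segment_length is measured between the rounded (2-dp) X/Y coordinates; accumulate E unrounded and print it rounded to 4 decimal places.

G0 X0.00 Y0.00 Z12.90
G1 X7.00 Y0.00 E0.2183
G1 X7.00 Y17.00 E0.7484
G1 X0.00 Y17.00 E0.9666
G1 X0.00 Y0.00 E1.4967

At z = 12.9 mm: the cube is present — its section is the full 7×17 rectangle. The outline is a single polygon with 4 vertices. Extrusion per mm of travel: 0.25 × 0.3 / (π × 0.875²) = 0.031181. Accumulating E over each segment gives final E = 1.4967.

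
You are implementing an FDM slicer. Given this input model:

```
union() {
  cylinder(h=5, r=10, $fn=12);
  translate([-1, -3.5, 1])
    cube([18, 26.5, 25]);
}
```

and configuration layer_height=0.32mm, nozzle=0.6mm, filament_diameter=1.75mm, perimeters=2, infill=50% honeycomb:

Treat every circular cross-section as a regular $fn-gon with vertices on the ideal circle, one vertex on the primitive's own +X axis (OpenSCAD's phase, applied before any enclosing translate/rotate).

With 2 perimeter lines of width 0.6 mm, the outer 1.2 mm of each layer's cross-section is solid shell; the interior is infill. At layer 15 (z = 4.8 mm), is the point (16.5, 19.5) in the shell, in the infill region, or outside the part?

At z = 4.8 mm: the r=10 cylinder contributes a regular 12-gon of circumradius 10; the cube at (-1, -3.5) (footprint 18×26.5) is included at this height; Merging all regions: the regions partially overlap (shared area 121.72 mm²), so overlapping operands fuse into one piece — 1 connected region. Overall, the cross-section is a single solid region. The nearest boundary edge runs (17.00, 23.00)→(17.00, -3.50); distance from the point to it = 0.50 mm. The point is inside the cross-section, 0.50 mm from the nearest boundary — within the 1.2 mm shell band (2 × 0.6).

shell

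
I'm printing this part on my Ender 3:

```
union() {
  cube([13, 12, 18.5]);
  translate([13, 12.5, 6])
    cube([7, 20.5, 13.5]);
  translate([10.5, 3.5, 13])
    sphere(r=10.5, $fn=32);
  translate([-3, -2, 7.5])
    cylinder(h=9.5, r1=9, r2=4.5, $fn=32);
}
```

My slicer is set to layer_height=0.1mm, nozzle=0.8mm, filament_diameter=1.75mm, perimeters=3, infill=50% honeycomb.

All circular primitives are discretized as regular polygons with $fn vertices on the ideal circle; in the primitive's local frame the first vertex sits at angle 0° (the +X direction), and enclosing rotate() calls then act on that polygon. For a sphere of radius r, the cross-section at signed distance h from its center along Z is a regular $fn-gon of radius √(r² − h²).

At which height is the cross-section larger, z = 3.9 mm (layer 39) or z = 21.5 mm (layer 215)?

Layer 39 (z = 3.9): the 13×12 cube contributes its full rectangle (area 156.00 mm²); the cube at (13, 12.5) is not intersected at this z (z outside [6, 19.5]); the r=10.5 sphere at (10.5, 3.5) slices to a regular 32-gon of circumradius 5.238 (√(r²−h²) with h=9.1 from center) (area = (32/2)·5.238²·sin(360°/32) = 85.65 mm²); the cone at (-3, -2) is absent (z outside [7.5, 17]); Merging all regions: the regions partially overlap — summed areas 241.65 mm² minus the doubly-counted overlap 59.49 mm² gives 182.16 mm² — area = 182.16 mm². So its area = 182.16 mm². Layer 215 (z = 21.5): the cube is absent (z outside [0, 18.5]); the cube at (13, 12.5) is not intersected at this z (z outside [6, 19.5]); the sphere at (10.5, 3.5): section is a regular 32-gon, circumradius = √(r²−h²) = √(10.5²−8.5²) = 6.164 (area = (32/2)·6.164²·sin(360°/32) = 118.61 mm²); the cone at (-3, -2) is not intersected at this z (z outside [7.5, 17]); Merging all regions: only the r=10.5 sphere at (10.5, 3.5) is present, so the union is just that shape — area = 118.61 mm². So its area = 118.61 mm². Layer 39 is larger (182.16 vs 118.61 mm²).

layer 39 (z = 3.9 mm)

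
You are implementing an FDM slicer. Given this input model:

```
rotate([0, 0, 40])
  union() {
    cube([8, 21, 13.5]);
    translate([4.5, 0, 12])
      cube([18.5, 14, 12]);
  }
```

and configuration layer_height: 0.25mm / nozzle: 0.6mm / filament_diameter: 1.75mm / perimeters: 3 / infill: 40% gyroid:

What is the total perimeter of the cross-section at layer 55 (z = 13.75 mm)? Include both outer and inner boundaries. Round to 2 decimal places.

At z = 13.75 mm: the cube is absent (z outside [0, 13.5]); the cube at (4.5, 0) (footprint 18.5×14) is included at this height (perimeter 65.00 mm); Taking the union: only the 18.5×14 cube at (4.5, 0) is present, so the union is just that shape — boundary = 65.00 mm; (whole slice rotated 40° about Z — lengths, areas and connectivity unchanged). Overall, the cross-section is a single solid region. Total boundary length (outer) = 65.00 mm.

65.00 mm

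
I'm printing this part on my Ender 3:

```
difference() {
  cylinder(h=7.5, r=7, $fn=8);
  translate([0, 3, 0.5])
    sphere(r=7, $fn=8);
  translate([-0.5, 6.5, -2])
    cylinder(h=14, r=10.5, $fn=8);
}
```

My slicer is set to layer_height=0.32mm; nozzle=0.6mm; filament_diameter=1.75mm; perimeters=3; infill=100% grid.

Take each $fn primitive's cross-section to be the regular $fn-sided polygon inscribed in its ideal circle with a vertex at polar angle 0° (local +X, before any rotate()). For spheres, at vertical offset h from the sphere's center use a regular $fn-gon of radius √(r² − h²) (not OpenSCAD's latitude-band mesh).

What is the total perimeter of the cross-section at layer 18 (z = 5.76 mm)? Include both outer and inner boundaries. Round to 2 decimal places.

At z = 5.76 mm: the r=7 cylinder gives a regular 8-gon of circumradius 7 (constant along its height) (perimeter = 2·8·7.000·sin(180°/8) = 42.86 mm); the r=7 sphere at (0, 3) contributes a regular 8-gon of circumradius √(7²−5.26²) = 4.619 (perimeter = 2·8·4.619·sin(180°/8) = 28.28 mm); the cylinder at (-0.5, 6.5): section is a regular 8-gon, circumradius r=10.5 (perimeter = 2·8·10.500·sin(180°/8) = 64.29 mm); Subtracting the remaining from the first: starting from the r=7 cylinder, the r=7 sphere at (0, 3) partially overlaps it — only the 56.10 mm² overlap (of its 60.34 mm²) is removed, clipping the outline; the r=10.5 cylinder at (-0.5, 6.5) partially overlaps it — only the 48.16 mm² overlap (of its 311.83 mm²) is removed, clipping the outline — boundary = 32.52 mm. Overall, the cross-section is a single solid region. Total boundary length (outer) = 32.52 mm.

32.52 mm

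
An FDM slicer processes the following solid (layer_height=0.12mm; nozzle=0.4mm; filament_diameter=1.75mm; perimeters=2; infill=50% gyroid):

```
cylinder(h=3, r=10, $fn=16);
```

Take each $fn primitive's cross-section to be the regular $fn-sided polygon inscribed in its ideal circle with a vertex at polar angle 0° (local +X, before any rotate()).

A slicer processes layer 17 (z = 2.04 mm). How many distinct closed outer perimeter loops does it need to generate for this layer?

1

At z = 2.04 mm: the r=10 cylinder gives a regular 16-gon of circumradius 10 (constant along its height). The result has 1 disconnected region.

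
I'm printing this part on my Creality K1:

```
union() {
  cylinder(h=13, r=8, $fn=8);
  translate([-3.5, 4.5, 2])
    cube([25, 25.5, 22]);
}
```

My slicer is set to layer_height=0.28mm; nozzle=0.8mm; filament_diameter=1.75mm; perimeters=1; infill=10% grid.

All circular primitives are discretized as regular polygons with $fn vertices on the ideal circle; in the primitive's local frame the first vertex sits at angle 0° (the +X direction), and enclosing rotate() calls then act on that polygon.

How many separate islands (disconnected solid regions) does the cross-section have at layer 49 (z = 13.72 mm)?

1

At z = 13.72 mm: the cylinder is not intersected at this z (z outside [0, 13]); the cube at (-3.5, 4.5) (footprint 25×25.5) is included at this height; Taking the union: only the 25×25.5 cube at (-3.5, 4.5) is present, so the union is just that shape — 1 connected region. Overall, the cross-section is a single solid region. Island count = 1.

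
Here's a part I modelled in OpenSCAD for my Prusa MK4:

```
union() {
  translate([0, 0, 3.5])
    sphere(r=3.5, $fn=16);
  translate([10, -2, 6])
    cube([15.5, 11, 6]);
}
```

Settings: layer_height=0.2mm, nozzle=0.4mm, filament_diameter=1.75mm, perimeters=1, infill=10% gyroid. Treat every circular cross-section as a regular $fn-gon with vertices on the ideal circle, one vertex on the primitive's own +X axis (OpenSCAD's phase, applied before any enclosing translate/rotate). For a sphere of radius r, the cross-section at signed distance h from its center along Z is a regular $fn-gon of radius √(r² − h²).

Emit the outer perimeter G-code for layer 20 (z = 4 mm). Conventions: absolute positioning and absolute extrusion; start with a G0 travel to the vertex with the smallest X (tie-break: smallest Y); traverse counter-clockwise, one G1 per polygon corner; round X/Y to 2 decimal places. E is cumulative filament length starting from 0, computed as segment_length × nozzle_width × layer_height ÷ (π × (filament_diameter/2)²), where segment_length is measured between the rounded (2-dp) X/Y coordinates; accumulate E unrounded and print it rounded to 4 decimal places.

G0 X-3.46 Y0.00 Z4.00
G1 X-3.20 Y-1.33 E0.0451
G1 X-2.45 Y-2.45 E0.0899
G1 X-1.33 Y-3.20 E0.1347
G1 X0.00 Y-3.46 E0.1798
G1 X1.33 Y-3.20 E0.2249
G1 X2.45 Y-2.45 E0.2697
G1 X3.20 Y-1.33 E0.3145
G1 X3.46 Y0.00 E0.3596
G1 X3.20 Y1.33 E0.4047
G1 X2.45 Y2.45 E0.4495
G1 X1.33 Y3.20 E0.4944
G1 X0.00 Y3.46 E0.5394
G1 X-1.33 Y3.20 E0.5845
G1 X-2.45 Y2.45 E0.6293
G1 X-3.20 Y1.33 E0.6742
G1 X-3.46 Y0.00 E0.7192

At z = 4 mm: the r=3.5 sphere contributes a regular 16-gon of circumradius √(3.5²−0.5²) = 3.464; the cube at (10, -2) is not intersected at this z (z outside [6, 12]); Merging all regions: only the r=3.5 sphere is present, so the union is just that shape — 1 connected region. The outline is a single polygon with 16 vertices. Extrusion per mm of travel: 0.4 × 0.2 / (π × 0.875²) = 0.033260. Accumulating E over each segment gives final E = 0.7192.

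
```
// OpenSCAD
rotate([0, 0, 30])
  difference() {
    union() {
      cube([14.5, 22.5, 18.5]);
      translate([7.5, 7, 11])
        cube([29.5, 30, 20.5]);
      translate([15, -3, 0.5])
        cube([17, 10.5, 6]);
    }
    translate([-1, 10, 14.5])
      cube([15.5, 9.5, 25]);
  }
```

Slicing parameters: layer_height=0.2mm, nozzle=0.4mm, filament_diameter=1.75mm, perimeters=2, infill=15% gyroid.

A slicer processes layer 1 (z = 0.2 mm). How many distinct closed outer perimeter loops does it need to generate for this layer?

1

At z = 0.2 mm: the 14.5×22.5 cube contributes its full rectangle; the cube at (7.5, 7) is not intersected at this z (z outside [11, 31.5]); the cube at (15, -3) is not intersected at this z (z outside [0.5, 6.5]); Merging all regions: only the 14.5×22.5 cube is present, so the union is just that shape — 1 connected region; the cube at (-1, 10) is absent (z outside [14.5, 39.5]); After the difference (first − rest): none of the subtracted shapes is present at this height, so that combined region is unchanged — 1 connected region; (whole slice rotated 30° about Z — lengths, areas and connectivity unchanged). The result has 1 disconnected region.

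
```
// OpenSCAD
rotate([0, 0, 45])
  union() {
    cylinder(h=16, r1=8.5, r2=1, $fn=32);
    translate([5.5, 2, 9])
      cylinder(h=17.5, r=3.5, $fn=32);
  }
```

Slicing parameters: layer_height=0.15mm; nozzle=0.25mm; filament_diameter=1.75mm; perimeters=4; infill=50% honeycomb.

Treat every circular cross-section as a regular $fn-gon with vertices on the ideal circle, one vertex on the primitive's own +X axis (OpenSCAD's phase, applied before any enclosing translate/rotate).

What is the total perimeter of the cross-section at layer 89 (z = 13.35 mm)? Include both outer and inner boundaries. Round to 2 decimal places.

At z = 13.35 mm: the cone: at t=0.834 of its height the radius interpolates to r₁+(r₂−r₁)t = 2.242, giving a regular 32-gon of that circumradius (perimeter = 2·32·2.242·sin(180°/32) = 14.07 mm); the r=3.5 cylinder at (5.5, 2) contributes a regular 32-gon of circumradius 3.5 (perimeter = 2·32·3.500·sin(180°/32) = 21.96 mm); Taking the union: the 2 present regions are separate (no shared area or edge), so areas and boundary lengths simply add and each stays a separate island — boundary = 36.02 mm; (whole slice rotated 45° about Z — lengths, areas and connectivity unchanged). Overall, the cross-section has 2 separate islands. Total boundary length (outer) = 36.02 mm.

36.02 mm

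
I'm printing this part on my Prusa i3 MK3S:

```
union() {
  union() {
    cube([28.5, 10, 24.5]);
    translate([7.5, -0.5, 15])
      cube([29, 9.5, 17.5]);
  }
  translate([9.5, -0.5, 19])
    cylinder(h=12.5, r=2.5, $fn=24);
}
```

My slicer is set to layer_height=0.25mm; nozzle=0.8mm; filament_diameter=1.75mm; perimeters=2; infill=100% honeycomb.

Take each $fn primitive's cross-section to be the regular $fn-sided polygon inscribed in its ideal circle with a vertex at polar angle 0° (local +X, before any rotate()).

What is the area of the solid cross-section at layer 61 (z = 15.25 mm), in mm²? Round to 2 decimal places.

At z = 15.25 mm: the 28.5×10 cube contributes its full rectangle (area 285.00 mm²); the 29×9.5 cube at (7.5, -0.5) contributes its full rectangle (area 275.50 mm²); Combining (union): the regions partially overlap — summed areas 560.50 mm² minus the doubly-counted overlap 189.00 mm² gives 371.50 mm² — area = 371.50 mm²; the cylinder at (9.5, -0.5) is absent (z outside [19, 31.5]); Merging all regions: only the result so far is present, so the union is just that shape — area = 371.50 mm². Overall, the cross-section is a single solid region. Net area = 371.50 mm².

371.50 mm²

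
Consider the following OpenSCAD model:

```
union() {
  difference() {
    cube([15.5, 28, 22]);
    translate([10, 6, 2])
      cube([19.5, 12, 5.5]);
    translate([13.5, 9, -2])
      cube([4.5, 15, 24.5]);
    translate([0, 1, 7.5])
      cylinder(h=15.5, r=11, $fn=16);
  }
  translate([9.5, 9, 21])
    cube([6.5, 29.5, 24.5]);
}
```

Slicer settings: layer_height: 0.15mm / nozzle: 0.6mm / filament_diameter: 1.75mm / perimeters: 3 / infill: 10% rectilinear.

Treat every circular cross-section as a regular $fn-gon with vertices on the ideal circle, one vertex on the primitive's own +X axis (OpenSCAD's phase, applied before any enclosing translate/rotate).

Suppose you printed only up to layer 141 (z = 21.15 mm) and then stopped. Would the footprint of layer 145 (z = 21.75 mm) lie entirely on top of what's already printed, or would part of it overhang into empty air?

entirely on top

Compare the two slices. At z = 21.15: the cube (footprint 15.5×28) is included at this height (area 434.00 mm²); the cube at (10, 6) does not reach this height (z outside [2, 7.5]); the 4.5×15 cube at (13.5, 9) contributes its full rectangle (area 67.50 mm²); the cylinder at (0, 1): section is a regular 16-gon, circumradius r=11 (area = (16/2)·11.000²·sin(360°/16) = 370.44 mm²); After the difference (first − rest): starting from the 15.5×28 cube (434.00 mm²), the 4.5×15 cube at (13.5, 9) partially overlaps it — only the 30.00 mm² overlap (of its 67.50 mm²) is removed, clipping the outline; the r=11 cylinder at (0, 1) partially overlaps it — only the 103.51 mm² overlap (of its 370.44 mm²) is removed, clipping the outline — area = 300.49 mm²; the 6.5×29.5 cube at (9.5, 9) contributes its full rectangle (area 191.75 mm²); Combining (union): the regions partially overlap — summed areas 492.24 mm² minus the doubly-counted overlap 84.00 mm² gives 408.24 mm² — area = 408.24 mm². At z = 21.75: the cube is present — its section is the full 15.5×28 rectangle (area 434.00 mm²); the cube at (10, 6) does not reach this height (z outside [2, 7.5]); the cube at (13.5, 9) (footprint 4.5×15) is included at this height (area 67.50 mm²); the r=11 cylinder at (0, 1) gives a regular 16-gon of circumradius 11 (constant along its height) (area = (16/2)·11.000²·sin(360°/16) = 370.44 mm²); After the difference (first − rest): starting from the 15.5×28 cube (434.00 mm²), the 4.5×15 cube at (13.5, 9) partially overlaps it — only the 30.00 mm² overlap (of its 67.50 mm²) is removed, clipping the outline; the r=11 cylinder at (0, 1) partially overlaps it — only the 103.51 mm² overlap (of its 370.44 mm²) is removed, clipping the outline — area = 300.49 mm²; the 6.5×29.5 cube at (9.5, 9) contributes its full rectangle (area 191.75 mm²); Taking the union: the regions partially overlap — summed areas 492.24 mm² minus the doubly-counted overlap 84.00 mm² gives 408.24 mm² — area = 408.24 mm². Checking containment: the cross-section at z = 21.75 is a subset of the cross-section at z = 21.15.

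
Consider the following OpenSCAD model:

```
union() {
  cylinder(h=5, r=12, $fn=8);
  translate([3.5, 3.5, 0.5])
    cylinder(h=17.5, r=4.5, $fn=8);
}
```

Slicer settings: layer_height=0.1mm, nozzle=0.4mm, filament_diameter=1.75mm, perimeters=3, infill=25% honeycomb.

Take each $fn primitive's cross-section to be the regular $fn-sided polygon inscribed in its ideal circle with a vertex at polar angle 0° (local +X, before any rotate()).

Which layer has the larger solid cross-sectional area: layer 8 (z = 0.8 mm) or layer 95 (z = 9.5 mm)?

Layer 8 (z = 0.8): the cylinder: section is a regular 8-gon, circumradius r=12 (area = (8/2)·12.000²·sin(360°/8) = 407.29 mm²); the r=4.5 cylinder at (3.5, 3.5) contributes a regular 8-gon of circumradius 4.5 (area = (8/2)·4.500²·sin(360°/8) = 57.28 mm²); Combining (union): the r=4.5 cylinder at (3.5, 3.5) lies entirely inside the r=12 cylinder, so the union is just the r=12 cylinder — area = 407.29 mm². So its area = 407.29 mm². Layer 95 (z = 9.5): the cylinder does not reach this height (z outside [0, 5]); the cylinder at (3.5, 3.5): section is a regular 8-gon, circumradius r=4.5 (area = (8/2)·4.500²·sin(360°/8) = 57.28 mm²); Taking the union: only the r=4.5 cylinder at (3.5, 3.5) is present, so the union is just that shape — area = 57.28 mm². So its area = 57.28 mm². Layer 8 is larger (407.29 vs 57.28 mm²).

layer 8 (z = 0.8 mm)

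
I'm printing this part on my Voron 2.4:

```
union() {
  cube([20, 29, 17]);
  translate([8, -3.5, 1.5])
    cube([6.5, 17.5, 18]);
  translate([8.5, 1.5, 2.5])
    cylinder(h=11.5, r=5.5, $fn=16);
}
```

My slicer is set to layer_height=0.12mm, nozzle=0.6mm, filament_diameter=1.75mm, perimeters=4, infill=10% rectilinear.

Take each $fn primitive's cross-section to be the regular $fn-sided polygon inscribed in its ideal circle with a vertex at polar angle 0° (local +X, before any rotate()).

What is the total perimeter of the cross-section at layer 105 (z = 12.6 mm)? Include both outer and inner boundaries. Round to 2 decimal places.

At z = 12.6 mm: the cube (footprint 20×29) is included at this height (perimeter 98.00 mm); the cube at (8, -3.5) is present — its section is the full 6.5×17.5 rectangle (perimeter 48.00 mm); the r=5.5 cylinder at (8.5, 1.5) gives a regular 16-gon of circumradius 5.5 (constant along its height) (perimeter = 2·16·5.500·sin(180°/16) = 34.34 mm); Merging all regions: the regions partially overlap (shared area 169.62 mm²), so the edge portions inside another operand are dropped and the merged outline is re-measured after clipping — boundary = 103.42 mm. Overall, the cross-section is a single solid region. Total boundary length (outer) = 103.42 mm.

103.42 mm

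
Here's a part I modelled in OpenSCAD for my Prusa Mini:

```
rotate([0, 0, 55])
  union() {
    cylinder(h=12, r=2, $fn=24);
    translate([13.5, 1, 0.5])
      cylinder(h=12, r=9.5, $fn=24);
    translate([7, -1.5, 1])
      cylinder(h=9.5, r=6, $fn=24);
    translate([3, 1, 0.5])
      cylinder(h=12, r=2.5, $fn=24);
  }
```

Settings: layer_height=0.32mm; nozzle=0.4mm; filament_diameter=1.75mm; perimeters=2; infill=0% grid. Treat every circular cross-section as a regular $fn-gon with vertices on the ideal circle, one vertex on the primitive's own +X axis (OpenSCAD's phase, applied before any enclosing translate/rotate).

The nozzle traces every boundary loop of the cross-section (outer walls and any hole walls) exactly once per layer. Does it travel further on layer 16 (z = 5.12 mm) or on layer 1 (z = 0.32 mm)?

layer 16 (z = 5.12 mm)

Layer 16 (z = 5.12): the r=2 cylinder gives a regular 24-gon of circumradius 2 (constant along its height) (perimeter = 2·24·2.000·sin(180°/24) = 12.53 mm); the r=9.5 cylinder at (13.5, 1) contributes a regular 24-gon of circumradius 9.5 (perimeter = 2·24·9.500·sin(180°/24) = 59.52 mm); the r=6 cylinder at (7, -1.5) contributes a regular 24-gon of circumradius 6 (perimeter = 2·24·6.000·sin(180°/24) = 37.59 mm); the r=2.5 cylinder at (3, 1) gives a regular 24-gon of circumradius 2.5 (constant along its height) (perimeter = 2·24·2.500·sin(180°/24) = 15.66 mm); Merging all regions: the regions partially overlap (shared area 95.66 mm²), so the edge portions inside another operand are dropped and the merged outline is re-measured after clipping — boundary = 70.32 mm; (whole slice rotated 55° about Z — lengths, areas and connectivity unchanged). So its perimeter = 70.32 mm. Layer 1 (z = 0.32): the r=2 cylinder gives a regular 24-gon of circumradius 2 (constant along its height) (perimeter = 2·24·2.000·sin(180°/24) = 12.53 mm); the cylinder at (13.5, 1) is absent (z outside [0.5, 12.5]); the cylinder at (7, -1.5) does not reach this height (z outside [1, 10.5]); the cylinder at (3, 1) is absent (z outside [0.5, 12.5]); Merging all regions: only the r=2 cylinder is present, so the union is just that shape — boundary = 12.53 mm; (rotated 55° about Z; rotation is an isometry so areas/perimeters/island counts are preserved). So its perimeter = 12.53 mm. Layer 16 is larger (70.32 vs 12.53 mm).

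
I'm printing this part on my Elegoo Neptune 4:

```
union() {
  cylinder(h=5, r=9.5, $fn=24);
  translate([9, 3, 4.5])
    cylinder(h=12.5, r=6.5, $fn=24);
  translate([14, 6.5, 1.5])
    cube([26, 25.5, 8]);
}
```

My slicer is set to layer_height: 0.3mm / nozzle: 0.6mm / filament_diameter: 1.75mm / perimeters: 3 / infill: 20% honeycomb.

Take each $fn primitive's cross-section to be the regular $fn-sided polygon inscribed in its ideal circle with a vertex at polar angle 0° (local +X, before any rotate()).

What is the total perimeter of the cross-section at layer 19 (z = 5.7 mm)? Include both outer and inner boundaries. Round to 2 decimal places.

142.00 mm

At z = 5.7 mm: the cylinder does not reach this height (z outside [0, 5]); the r=6.5 cylinder at (9, 3) contributes a regular 24-gon of circumradius 6.5 (perimeter = 2·24·6.500·sin(180°/24) = 40.72 mm); the 26×25.5 cube at (14, 6.5) contributes its full rectangle (perimeter 103.00 mm); Taking the union: the regions partially overlap (shared area 0.12 mm²), so the edge portions inside another operand are dropped and the merged outline is re-measured after clipping — boundary = 142.00 mm. Overall, the cross-section is a single solid region. Total boundary length (outer) = 142.00 mm.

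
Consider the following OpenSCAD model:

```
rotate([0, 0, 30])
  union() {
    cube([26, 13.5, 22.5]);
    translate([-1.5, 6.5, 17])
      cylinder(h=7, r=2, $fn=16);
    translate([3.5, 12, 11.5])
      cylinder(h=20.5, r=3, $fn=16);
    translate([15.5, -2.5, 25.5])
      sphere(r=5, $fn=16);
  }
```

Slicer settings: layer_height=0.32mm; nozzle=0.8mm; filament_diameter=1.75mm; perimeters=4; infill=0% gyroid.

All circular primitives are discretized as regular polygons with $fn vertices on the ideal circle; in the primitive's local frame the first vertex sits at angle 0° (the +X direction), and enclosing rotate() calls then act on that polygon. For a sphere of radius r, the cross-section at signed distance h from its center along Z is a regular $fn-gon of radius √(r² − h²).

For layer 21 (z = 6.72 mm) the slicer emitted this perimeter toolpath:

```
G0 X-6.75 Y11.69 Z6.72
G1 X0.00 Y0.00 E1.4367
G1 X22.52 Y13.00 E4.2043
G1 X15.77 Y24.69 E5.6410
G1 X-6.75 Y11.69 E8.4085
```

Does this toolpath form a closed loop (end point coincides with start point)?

Start point (G0): (-6.75, 11.69). End point (last G1): the path returns to the start — closed.

yes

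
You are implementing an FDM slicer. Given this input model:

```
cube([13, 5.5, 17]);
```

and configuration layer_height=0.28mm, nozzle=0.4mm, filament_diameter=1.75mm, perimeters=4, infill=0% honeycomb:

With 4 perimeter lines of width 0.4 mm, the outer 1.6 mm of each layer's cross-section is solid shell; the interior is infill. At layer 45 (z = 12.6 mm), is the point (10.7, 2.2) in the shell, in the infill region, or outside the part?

infill

At z = 12.6 mm: the 13×5.5 cube contributes its full rectangle. Overall, the cross-section is a single solid region. The nearest boundary edge runs (0.00, 0.00)→(13.00, 0.00); distance from the point to it = 2.20 mm. The point is inside the cross-section and 2.20 mm from the nearest boundary — more than the 1.6 mm shell width (4 × 0.4), so it's in the infill interior.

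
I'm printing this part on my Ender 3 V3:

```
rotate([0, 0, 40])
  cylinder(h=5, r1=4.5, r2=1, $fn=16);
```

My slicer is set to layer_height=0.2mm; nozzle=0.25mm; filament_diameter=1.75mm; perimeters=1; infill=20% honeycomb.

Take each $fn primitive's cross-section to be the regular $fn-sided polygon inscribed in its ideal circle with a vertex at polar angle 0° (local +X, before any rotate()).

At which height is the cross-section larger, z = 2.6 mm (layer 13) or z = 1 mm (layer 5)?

Layer 13 (z = 2.6): the cone: at t=0.520 of its height the radius interpolates to r₁+(r₂−r₁)t = 2.680, giving a regular 16-gon of that circumradius (area = (16/2)·2.680²·sin(360°/16) = 21.99 mm²); (whole slice rotated 40° about Z — lengths, areas and connectivity unchanged). So its area = 21.99 mm². Layer 5 (z = 1): the cone (r1=4.5→r2=1) has section circumradius 3.800 here — a regular 16-gon (area = (16/2)·3.800²·sin(360°/16) = 44.21 mm²); (rotated 40° about Z; rotation is an isometry so areas/perimeters/island counts are preserved). So its area = 44.21 mm². Layer 5 is larger (44.21 vs 21.99 mm²).

layer 5 (z = 1 mm)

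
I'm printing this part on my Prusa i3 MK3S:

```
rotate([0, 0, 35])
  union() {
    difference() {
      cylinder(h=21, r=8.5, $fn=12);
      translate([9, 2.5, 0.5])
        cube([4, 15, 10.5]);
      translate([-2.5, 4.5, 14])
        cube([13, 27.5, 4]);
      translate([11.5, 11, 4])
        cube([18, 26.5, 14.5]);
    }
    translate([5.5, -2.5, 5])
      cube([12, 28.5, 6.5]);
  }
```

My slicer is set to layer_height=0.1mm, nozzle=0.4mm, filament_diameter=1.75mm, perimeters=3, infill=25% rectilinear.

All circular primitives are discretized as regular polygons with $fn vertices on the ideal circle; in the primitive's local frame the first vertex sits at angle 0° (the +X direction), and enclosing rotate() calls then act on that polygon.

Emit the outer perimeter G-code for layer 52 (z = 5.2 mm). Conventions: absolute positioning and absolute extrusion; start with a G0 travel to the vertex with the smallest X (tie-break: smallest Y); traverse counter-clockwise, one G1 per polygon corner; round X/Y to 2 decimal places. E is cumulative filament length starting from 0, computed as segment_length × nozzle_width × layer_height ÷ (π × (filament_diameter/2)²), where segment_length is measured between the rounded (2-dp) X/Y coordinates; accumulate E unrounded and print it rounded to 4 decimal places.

G0 X-10.41 Y24.45 Z5.20
G1 X1.00 Y8.16 E0.3307
G1 X-0.74 Y8.47 E0.3601
G1 X-4.88 Y6.96 E0.4334
G1 X-7.70 Y3.59 E0.5065
G1 X-8.47 Y-0.74 E0.5796
G1 X-6.96 Y-4.88 E0.6529
G1 X-3.59 Y-7.70 E0.7260
G1 X0.74 Y-8.47 E0.7991
G1 X4.88 Y-6.96 E0.8724
G1 X7.70 Y-3.59 E0.9455
G1 X8.47 Y0.74 E1.0186
G1 X7.85 Y2.44 E1.0487
G1 X15.77 Y7.99 E1.2096
G1 X-0.58 Y31.34 E1.6836
G1 X-10.41 Y24.45 E1.8832

At z = 5.2 mm: the r=8.5 cylinder gives a regular 12-gon of circumradius 8.5 (constant along its height); the 4×15 cube at (9, 2.5) contributes its full rectangle; the cube at (-2.5, 4.5) is absent (z outside [14, 18]); the cube at (11.5, 11) (footprint 18×26.5) is included at this height; Taking the first minus the rest: starting from the r=8.5 cylinder, the 4×15 cube at (9, 2.5) misses the remaining region (no effect); the 18×26.5 cube at (11.5, 11) misses the remaining region (no effect) — 1 connected region; the cube at (5.5, -2.5) (footprint 12×28.5) is included at this height; Combining (union): the regions partially overlap (shared area 18.72 mm²), so overlapping operands fuse into one piece — 1 connected region; (rotated 35° about Z; rotation is an isometry so areas/perimeters/island counts are preserved). The outline is a single polygon with 15 vertices. Extrusion per mm of travel: 0.4 × 0.1 / (π × 0.875²) = 0.016630. Accumulating E over each segment gives final E = 1.8832.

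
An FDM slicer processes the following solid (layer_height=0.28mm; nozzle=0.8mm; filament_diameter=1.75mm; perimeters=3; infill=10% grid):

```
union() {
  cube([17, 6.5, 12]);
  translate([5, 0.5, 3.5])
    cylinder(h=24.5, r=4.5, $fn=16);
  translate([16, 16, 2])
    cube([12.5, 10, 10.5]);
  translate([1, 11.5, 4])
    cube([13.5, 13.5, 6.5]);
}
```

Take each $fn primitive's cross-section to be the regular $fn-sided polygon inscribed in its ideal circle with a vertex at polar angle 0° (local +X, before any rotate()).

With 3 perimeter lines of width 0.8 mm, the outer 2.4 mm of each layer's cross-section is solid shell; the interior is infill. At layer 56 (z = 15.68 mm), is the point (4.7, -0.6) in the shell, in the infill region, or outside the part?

infill

At z = 15.68 mm: the cube is not intersected at this z (z outside [0, 12]); the r=4.5 cylinder at (5, 0.5) gives a regular 16-gon of circumradius 4.5 (constant along its height); the cube at (16, 16) does not reach this height (z outside [2, 12.5]); the cube at (1, 11.5) does not reach this height (z outside [4, 10.5]); Merging all regions: only the r=4.5 cylinder at (5, 0.5) is present, so the union is just that shape — 1 connected region. Overall, the cross-section is a single solid region. The nearest boundary edge runs (3.28, -3.66)→(5.00, -4.00); distance from the point to it = 3.28 mm. The point is inside the cross-section and 3.28 mm from the nearest boundary — more than the 2.4 mm shell width (3 × 0.8), so it's in the infill interior.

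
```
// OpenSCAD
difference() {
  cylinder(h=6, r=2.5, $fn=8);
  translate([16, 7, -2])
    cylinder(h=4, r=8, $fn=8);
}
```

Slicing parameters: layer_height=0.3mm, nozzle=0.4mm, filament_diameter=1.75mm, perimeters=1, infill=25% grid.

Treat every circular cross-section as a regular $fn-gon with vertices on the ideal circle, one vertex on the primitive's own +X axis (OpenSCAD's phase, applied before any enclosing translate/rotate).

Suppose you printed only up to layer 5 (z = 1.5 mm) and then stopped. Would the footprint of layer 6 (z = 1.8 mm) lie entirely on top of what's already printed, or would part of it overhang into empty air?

entirely on top

Compare the two slices. At z = 1.5: the cylinder: section is a regular 8-gon, circumradius r=2.5 (area = (8/2)·2.500²·sin(360°/8) = 17.68 mm²); the cylinder at (16, 7): section is a regular 8-gon, circumradius r=8 (area = (8/2)·8.000²·sin(360°/8) = 181.02 mm²); Taking the first minus the rest: starting from the r=2.5 cylinder (17.68 mm²), the r=8 cylinder at (16, 7) misses the remaining region (no effect) — area = 17.68 mm². At z = 1.8: the r=2.5 cylinder contributes a regular 8-gon of circumradius 2.5 (area = (8/2)·2.500²·sin(360°/8) = 17.68 mm²); the r=8 cylinder at (16, 7) contributes a regular 8-gon of circumradius 8 (area = (8/2)·8.000²·sin(360°/8) = 181.02 mm²); Taking the first minus the rest: starting from the r=2.5 cylinder (17.68 mm²), the r=8 cylinder at (16, 7) misses the remaining region (no effect) — area = 17.68 mm². Checking containment: the cross-section at z = 1.8 is a subset of the cross-section at z = 1.5.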